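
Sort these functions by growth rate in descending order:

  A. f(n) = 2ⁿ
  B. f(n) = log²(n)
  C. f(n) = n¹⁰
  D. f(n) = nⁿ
D > A > C > B

Comparing growth rates:
D = nⁿ is O(nⁿ)
A = 2ⁿ is O(2ⁿ)
C = n¹⁰ is O(n¹⁰)
B = log²(n) is O(log² n)

Therefore, the order from fastest to slowest is: D > A > C > B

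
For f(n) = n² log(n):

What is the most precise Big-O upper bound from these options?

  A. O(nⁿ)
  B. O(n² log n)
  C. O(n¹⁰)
B

f(n) = n² log(n) is O(n² log n).
All listed options are valid Big-O bounds (upper bounds),
but O(n² log n) is the tightest (smallest valid bound).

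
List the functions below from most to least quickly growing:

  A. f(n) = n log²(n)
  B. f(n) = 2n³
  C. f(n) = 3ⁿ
C > B > A

Comparing growth rates:
C = 3ⁿ is O(3ⁿ)
B = 2n³ is O(n³)
A = n log²(n) is O(n log² n)

Therefore, the order from fastest to slowest is: C > B > A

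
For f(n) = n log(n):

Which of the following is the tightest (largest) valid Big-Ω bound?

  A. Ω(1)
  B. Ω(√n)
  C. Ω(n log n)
C

f(n) = n log(n) is Ω(n log n).
All listed options are valid Big-Ω bounds (lower bounds),
but Ω(n log n) is the tightest (largest valid bound).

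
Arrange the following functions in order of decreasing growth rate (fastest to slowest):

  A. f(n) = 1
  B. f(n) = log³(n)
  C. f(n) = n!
C > B > A

Comparing growth rates:
C = n! is O(n!)
B = log³(n) is O(log³ n)
A = 1 is O(1)

Therefore, the order from fastest to slowest is: C > B > A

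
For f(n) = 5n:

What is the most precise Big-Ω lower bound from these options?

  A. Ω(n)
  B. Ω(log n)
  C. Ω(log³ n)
A

f(n) = 5n is Ω(n).
All listed options are valid Big-Ω bounds (lower bounds),
but Ω(n) is the tightest (largest valid bound).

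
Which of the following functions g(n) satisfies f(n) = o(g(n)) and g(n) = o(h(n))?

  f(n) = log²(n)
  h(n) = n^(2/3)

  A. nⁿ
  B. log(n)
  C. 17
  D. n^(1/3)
D

We need g(n) with log²(n) = o(g(n)) and g(n) = o(n^(2/3)), i.e. O(log² n) ≺ g ≺ O(n^(2/3)).
Check each option:
  A. nⁿ — O(nⁿ) does not grow strictly slower than h(n)
  B. log(n) — O(log n) does not grow strictly faster than f(n)
  C. 17 — O(1) does not grow strictly faster than f(n)
  D. n^(1/3) — O(n^(1/3)) is strictly between O(log² n) and O(n^(2/3)) ✓

Only option D (n^(1/3)) lies strictly between.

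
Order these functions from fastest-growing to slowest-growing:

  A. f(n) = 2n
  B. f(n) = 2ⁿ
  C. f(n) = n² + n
B > C > A

Comparing growth rates:
B = 2ⁿ is O(2ⁿ)
C = n² + n is O(n²)
A = 2n is O(n)

Therefore, the order from fastest to slowest is: B > C > A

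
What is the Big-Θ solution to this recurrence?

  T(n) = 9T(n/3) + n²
Θ(n² log n)

Master Theorem: a = 9, b = 3, f(n) = n².
Compute the critical exponent d = log₃(9) = 2.
Compare f(n) = Θ(n²) against n^d:
  k = 2 = d, so f(n) = Θ(n^d) — Case 2.
  Work is balanced across levels: T(n) = Θ(n^d log n) = Θ(n² log n).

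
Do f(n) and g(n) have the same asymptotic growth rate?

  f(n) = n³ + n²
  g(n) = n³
True

f(n) = n³ + n² and g(n) = n³ are both O(n³).
Since they have the same asymptotic growth rate, f(n) = Θ(g(n)) is true.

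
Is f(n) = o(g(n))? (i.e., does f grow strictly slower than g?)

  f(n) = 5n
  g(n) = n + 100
False

f(n) = 5n is O(n), and g(n) = n + 100 is O(n).
Since they have the same growth rate, f(n) = o(g(n)) is false.
(f = o(g) requires f to grow strictly slower, not equal.)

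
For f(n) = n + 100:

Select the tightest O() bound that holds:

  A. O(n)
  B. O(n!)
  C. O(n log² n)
A

f(n) = n + 100 is O(n).
All listed options are valid Big-O bounds (upper bounds),
but O(n) is the tightest (smallest valid bound).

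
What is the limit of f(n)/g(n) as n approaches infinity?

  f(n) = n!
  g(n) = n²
∞

Since n! (O(n!)) grows faster than n² (O(n²)),
the ratio f(n)/g(n) → ∞ as n → ∞.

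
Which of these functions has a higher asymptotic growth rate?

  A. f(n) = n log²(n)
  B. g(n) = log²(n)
A

f(n) = n log²(n) is O(n log² n), while g(n) = log²(n) is O(log² n).
Since O(n log² n) grows faster than O(log² n), f(n) dominates.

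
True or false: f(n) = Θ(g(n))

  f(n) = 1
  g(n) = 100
True

f(n) = 1 and g(n) = 100 are both O(1).
Since they have the same asymptotic growth rate, f(n) = Θ(g(n)) is true.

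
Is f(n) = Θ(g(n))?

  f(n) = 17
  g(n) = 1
True

f(n) = 17 and g(n) = 1 are both O(1).
Since they have the same asymptotic growth rate, f(n) = Θ(g(n)) is true.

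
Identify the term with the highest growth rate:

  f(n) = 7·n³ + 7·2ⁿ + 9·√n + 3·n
7·2ⁿ

Looking at each term:
  - 7·n³ is O(n³)
  - 7·2ⁿ is O(2ⁿ)
  - 9·√n is O(√n)
  - 3·n is O(n)

The term 7·2ⁿ (O(2ⁿ)) grows fastest and dominates all others.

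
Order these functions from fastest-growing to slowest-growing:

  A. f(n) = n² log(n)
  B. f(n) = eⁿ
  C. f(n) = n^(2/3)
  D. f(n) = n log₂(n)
B > A > D > C

Comparing growth rates:
B = eⁿ is O(eⁿ)
A = n² log(n) is O(n² log n)
D = n log₂(n) is O(n log n)
C = n^(2/3) is O(n^(2/3))

Therefore, the order from fastest to slowest is: B > A > D > C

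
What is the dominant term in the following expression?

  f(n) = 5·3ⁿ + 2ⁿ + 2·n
5·3ⁿ

Looking at each term:
  - 5·3ⁿ is O(3ⁿ)
  - 2ⁿ is O(2ⁿ)
  - 2·n is O(n)

The term 5·3ⁿ (O(3ⁿ)) grows fastest and dominates all others.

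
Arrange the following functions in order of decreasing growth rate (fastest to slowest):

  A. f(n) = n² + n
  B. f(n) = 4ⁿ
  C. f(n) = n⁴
B > C > A

Comparing growth rates:
B = 4ⁿ is O(4ⁿ)
C = n⁴ is O(n⁴)
A = n² + n is O(n²)

Therefore, the order from fastest to slowest is: B > C > A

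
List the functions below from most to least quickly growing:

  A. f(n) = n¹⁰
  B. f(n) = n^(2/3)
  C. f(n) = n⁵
A > C > B

Comparing growth rates:
A = n¹⁰ is O(n¹⁰)
C = n⁵ is O(n⁵)
B = n^(2/3) is O(n^(2/3))

Therefore, the order from fastest to slowest is: A > C > B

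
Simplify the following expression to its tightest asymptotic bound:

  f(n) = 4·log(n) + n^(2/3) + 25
Θ(n^(2/3))

Order the terms by growth rate: 25 ≺ 4·log(n) ≺ n^(2/3).
The fastest-growing term n^(2/3) dominates as n → ∞; dropping its constant factor gives Θ(n^(2/3)).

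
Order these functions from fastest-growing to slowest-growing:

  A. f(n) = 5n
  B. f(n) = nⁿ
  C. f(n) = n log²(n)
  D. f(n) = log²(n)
B > C > A > D

Comparing growth rates:
B = nⁿ is O(nⁿ)
C = n log²(n) is O(n log² n)
A = 5n is O(n)
D = log²(n) is O(log² n)

Therefore, the order from fastest to slowest is: B > C > A > D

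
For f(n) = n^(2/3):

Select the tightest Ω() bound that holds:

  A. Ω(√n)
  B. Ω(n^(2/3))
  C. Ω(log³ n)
B

f(n) = n^(2/3) is Ω(n^(2/3)).
All listed options are valid Big-Ω bounds (lower bounds),
but Ω(n^(2/3)) is the tightest (largest valid bound).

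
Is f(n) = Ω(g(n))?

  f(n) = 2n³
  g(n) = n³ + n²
True

f(n) = 2n³ and g(n) = n³ + n² are both O(n³).
Big-Ω permits equal growth rates (f ≥ c·g for some c > 0), so f(n) = Ω(g(n)) is true.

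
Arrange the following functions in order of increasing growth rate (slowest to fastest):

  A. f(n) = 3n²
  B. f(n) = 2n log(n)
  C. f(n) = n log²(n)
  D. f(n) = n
D < B < C < A

Comparing growth rates:
D = n is O(n)
B = 2n log(n) is O(n log n)
C = n log²(n) is O(n log² n)
A = 3n² is O(n²)

Therefore, the order from slowest to fastest is: D < B < C < A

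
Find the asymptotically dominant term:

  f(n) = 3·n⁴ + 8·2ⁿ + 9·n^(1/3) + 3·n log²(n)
8·2ⁿ

Looking at each term:
  - 3·n⁴ is O(n⁴)
  - 8·2ⁿ is O(2ⁿ)
  - 9·n^(1/3) is O(n^(1/3))
  - 3·n log²(n) is O(n log² n)

The term 8·2ⁿ (O(2ⁿ)) grows fastest and dominates all others.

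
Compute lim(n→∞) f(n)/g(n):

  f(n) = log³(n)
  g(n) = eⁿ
0

Since log³(n) (O(log³ n)) grows slower than eⁿ (O(eⁿ)),
the ratio f(n)/g(n) → 0 as n → ∞.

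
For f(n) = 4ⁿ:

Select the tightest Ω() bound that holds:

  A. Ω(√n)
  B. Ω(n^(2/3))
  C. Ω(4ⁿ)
C

f(n) = 4ⁿ is Ω(4ⁿ).
All listed options are valid Big-Ω bounds (lower bounds),
but Ω(4ⁿ) is the tightest (largest valid bound).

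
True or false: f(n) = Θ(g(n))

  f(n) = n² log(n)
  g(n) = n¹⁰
False

f(n) = n² log(n) is O(n² log n), and g(n) = n¹⁰ is O(n¹⁰).
Since they have different growth rates, f(n) = Θ(g(n)) is false.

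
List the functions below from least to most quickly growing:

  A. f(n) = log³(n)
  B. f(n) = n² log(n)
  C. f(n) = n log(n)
A < C < B

Comparing growth rates:
A = log³(n) is O(log³ n)
C = n log(n) is O(n log n)
B = n² log(n) is O(n² log n)

Therefore, the order from slowest to fastest is: A < C < B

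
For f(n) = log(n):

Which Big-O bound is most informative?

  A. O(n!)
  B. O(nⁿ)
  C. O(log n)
C

f(n) = log(n) is O(log n).
All listed options are valid Big-O bounds (upper bounds),
but O(log n) is the tightest (smallest valid bound).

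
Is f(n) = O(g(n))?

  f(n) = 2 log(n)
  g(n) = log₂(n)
True

f(n) = 2 log(n) and g(n) = log₂(n) are both O(log n).
Big-O permits equal growth rates (f ≤ c·g for some c), so f(n) = O(g(n)) is true.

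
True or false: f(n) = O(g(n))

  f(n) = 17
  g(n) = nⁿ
True

f(n) = 17 is O(1), and g(n) = nⁿ is O(nⁿ).
Since O(1) ⊆ O(nⁿ) (f grows no faster than g), f(n) = O(g(n)) is true.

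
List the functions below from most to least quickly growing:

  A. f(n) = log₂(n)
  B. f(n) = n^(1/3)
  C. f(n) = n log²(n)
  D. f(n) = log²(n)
C > B > D > A

Comparing growth rates:
C = n log²(n) is O(n log² n)
B = n^(1/3) is O(n^(1/3))
D = log²(n) is O(log² n)
A = log₂(n) is O(log n)

Therefore, the order from fastest to slowest is: C > B > D > A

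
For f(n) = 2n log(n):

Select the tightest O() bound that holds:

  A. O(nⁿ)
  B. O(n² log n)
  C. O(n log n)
C

f(n) = 2n log(n) is O(n log n).
All listed options are valid Big-O bounds (upper bounds),
but O(n log n) is the tightest (smallest valid bound).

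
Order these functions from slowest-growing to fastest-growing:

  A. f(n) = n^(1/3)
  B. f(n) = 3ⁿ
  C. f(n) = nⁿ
A < B < C

Comparing growth rates:
A = n^(1/3) is O(n^(1/3))
B = 3ⁿ is O(3ⁿ)
C = nⁿ is O(nⁿ)

Therefore, the order from slowest to fastest is: A < B < C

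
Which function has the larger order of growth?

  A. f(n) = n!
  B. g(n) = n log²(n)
A

f(n) = n! is O(n!), while g(n) = n log²(n) is O(n log² n).
Since O(n!) grows faster than O(n log² n), f(n) dominates.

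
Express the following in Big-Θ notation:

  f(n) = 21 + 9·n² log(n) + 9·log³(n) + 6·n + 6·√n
Θ(n² log n)

Order the terms by growth rate: 21 ≺ 9·log³(n) ≺ 6·√n ≺ 6·n ≺ 9·n² log(n).
The fastest-growing term 9·n² log(n) dominates as n → ∞; dropping its constant factor gives Θ(n² log n).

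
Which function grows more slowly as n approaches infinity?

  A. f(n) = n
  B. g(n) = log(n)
B

f(n) = n is O(n), while g(n) = log(n) is O(log n).
Since O(log n) grows slower than O(n), g(n) is dominated.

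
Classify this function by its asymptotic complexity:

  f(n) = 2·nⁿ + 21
O(nⁿ)

The dominant term in 2·nⁿ + 21 is 2·nⁿ, which is Θ(nⁿ).
Lower-order terms (21) are asymptotically negligible.
Constants are absorbed, so the tightest bound is O(nⁿ).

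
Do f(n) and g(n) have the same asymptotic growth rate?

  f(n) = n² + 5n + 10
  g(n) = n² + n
True

f(n) = n² + 5n + 10 and g(n) = n² + n are both O(n²).
Since they have the same asymptotic growth rate, f(n) = Θ(g(n)) is true.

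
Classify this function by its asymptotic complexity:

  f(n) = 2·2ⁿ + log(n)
O(2ⁿ)

The dominant term in 2·2ⁿ + log(n) is 2·2ⁿ, which is Θ(2ⁿ).
Lower-order terms (log(n)) are asymptotically negligible.
Constants are absorbed, so the tightest bound is O(2ⁿ).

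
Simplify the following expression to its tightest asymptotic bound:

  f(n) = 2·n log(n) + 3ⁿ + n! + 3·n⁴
Θ(n!)

Order the terms by growth rate: 2·n log(n) ≺ 3·n⁴ ≺ 3ⁿ ≺ n!.
The fastest-growing term n! dominates as n → ∞; dropping its constant factor gives Θ(n!).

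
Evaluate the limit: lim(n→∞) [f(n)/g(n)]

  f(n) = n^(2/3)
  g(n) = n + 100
0

Since n^(2/3) (O(n^(2/3))) grows slower than n + 100 (O(n)),
the ratio f(n)/g(n) → 0 as n → ∞.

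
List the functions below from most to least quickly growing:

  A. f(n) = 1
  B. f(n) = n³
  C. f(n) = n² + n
B > C > A

Comparing growth rates:
B = n³ is O(n³)
C = n² + n is O(n²)
A = 1 is O(1)

Therefore, the order from fastest to slowest is: B > C > A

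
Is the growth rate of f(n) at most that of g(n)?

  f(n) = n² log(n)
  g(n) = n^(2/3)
False

f(n) = n² log(n) is O(n² log n), and g(n) = n^(2/3) is O(n^(2/3)).
Since O(n² log n) grows faster than O(n^(2/3)), f(n) = O(g(n)) is false.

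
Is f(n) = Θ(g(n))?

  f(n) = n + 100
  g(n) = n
True

f(n) = n + 100 and g(n) = n are both O(n).
Since they have the same asymptotic growth rate, f(n) = Θ(g(n)) is true.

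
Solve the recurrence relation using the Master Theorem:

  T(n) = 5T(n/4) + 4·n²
Θ(n²)

Master Theorem: a = 5, b = 4, f(n) = 4·n².
Compute the critical exponent d = log₄(5) = 1.161.
Compare f(n) = Θ(n²) against n^d:
  k = 2 > d = 1.161, so f(n) = Ω(n^(d+ε)) — Case 3.
  Regularity: a·(n/b)^2/n^2 = a/b^2 = 5/16 < 1 ✓.
  The top-level work dominates: T(n) = Θ(f(n)) = Θ(n²).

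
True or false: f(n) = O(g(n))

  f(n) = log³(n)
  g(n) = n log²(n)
True

f(n) = log³(n) is O(log³ n), and g(n) = n log²(n) is O(n log² n).
Since O(log³ n) ⊆ O(n log² n) (f grows no faster than g), f(n) = O(g(n)) is true.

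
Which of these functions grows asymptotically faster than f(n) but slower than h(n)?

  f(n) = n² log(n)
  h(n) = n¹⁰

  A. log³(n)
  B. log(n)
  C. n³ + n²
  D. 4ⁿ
C

We need g(n) with n² log(n) = o(g(n)) and g(n) = o(n¹⁰), i.e. O(n² log n) ≺ g ≺ O(n¹⁰).
Check each option:
  A. log³(n) — O(log³ n) does not grow strictly faster than f(n)
  B. log(n) — O(log n) does not grow strictly faster than f(n)
  C. n³ + n² — O(n³) is strictly between O(n² log n) and O(n¹⁰) ✓
  D. 4ⁿ — O(4ⁿ) does not grow strictly slower than h(n)

Only option C (n³ + n²) lies strictly between.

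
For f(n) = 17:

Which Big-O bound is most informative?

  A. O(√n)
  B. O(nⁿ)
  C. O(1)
C

f(n) = 17 is O(1).
All listed options are valid Big-O bounds (upper bounds),
but O(1) is the tightest (smallest valid bound).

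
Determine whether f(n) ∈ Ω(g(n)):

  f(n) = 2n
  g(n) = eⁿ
False

f(n) = 2n is O(n), and g(n) = eⁿ is O(eⁿ).
Since O(n) grows slower than O(eⁿ), f(n) = Ω(g(n)) is false.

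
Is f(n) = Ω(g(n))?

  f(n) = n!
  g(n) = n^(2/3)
True

f(n) = n! is O(n!), and g(n) = n^(2/3) is O(n^(2/3)).
Since O(n!) grows at least as fast as O(n^(2/3)), f(n) = Ω(g(n)) is true.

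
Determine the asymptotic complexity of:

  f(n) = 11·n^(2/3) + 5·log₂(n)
O(n^(2/3))

The dominant term in 11·n^(2/3) + 5·log₂(n) is 11·n^(2/3), which is Θ(n^(2/3)).
Lower-order terms (5·log₂(n)) are asymptotically negligible.
Constants are absorbed, so the tightest bound is O(n^(2/3)).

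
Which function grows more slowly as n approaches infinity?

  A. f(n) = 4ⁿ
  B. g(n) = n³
B

f(n) = 4ⁿ is O(4ⁿ), while g(n) = n³ is O(n³).
Since O(n³) grows slower than O(4ⁿ), g(n) is dominated.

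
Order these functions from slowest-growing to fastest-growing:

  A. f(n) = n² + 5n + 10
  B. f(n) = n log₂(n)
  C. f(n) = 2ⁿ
B < A < C

Comparing growth rates:
B = n log₂(n) is O(n log n)
A = n² + 5n + 10 is O(n²)
C = 2ⁿ is O(2ⁿ)

Therefore, the order from slowest to fastest is: B < A < C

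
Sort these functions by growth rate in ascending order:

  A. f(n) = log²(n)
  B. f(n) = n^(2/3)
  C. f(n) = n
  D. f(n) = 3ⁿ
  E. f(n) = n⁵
A < B < C < E < D

Comparing growth rates:
A = log²(n) is O(log² n)
B = n^(2/3) is O(n^(2/3))
C = n is O(n)
E = n⁵ is O(n⁵)
D = 3ⁿ is O(3ⁿ)

Therefore, the order from slowest to fastest is: A < B < C < E < D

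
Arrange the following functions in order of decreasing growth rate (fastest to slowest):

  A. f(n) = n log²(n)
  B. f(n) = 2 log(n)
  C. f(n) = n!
C > A > B

Comparing growth rates:
C = n! is O(n!)
A = n log²(n) is O(n log² n)
B = 2 log(n) is O(log n)

Therefore, the order from fastest to slowest is: C > A > B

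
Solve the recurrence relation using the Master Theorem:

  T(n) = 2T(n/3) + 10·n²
Θ(n²)

Master Theorem: a = 2, b = 3, f(n) = 10·n².
Compute the critical exponent d = log₃(2) = 0.631.
Compare f(n) = Θ(n²) against n^d:
  k = 2 > d = 0.631, so f(n) = Ω(n^(d+ε)) — Case 3.
  Regularity: a·(n/b)^2/n^2 = a/b^2 = 2/9 < 1 ✓.
  The top-level work dominates: T(n) = Θ(f(n)) = Θ(n²).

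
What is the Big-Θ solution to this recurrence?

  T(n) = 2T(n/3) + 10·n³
Θ(n³)

Master Theorem: a = 2, b = 3, f(n) = 10·n³.
Compute the critical exponent d = log₃(2) = 0.631.
Compare f(n) = Θ(n³) against n^d:
  k = 3 > d = 0.631, so f(n) = Ω(n^(d+ε)) — Case 3.
  Regularity: a·(n/b)^3/n^3 = a/b^3 = 2/27 < 1 ✓.
  The top-level work dominates: T(n) = Θ(f(n)) = Θ(n³).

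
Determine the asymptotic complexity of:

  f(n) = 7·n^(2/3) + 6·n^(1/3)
O(n^(2/3))

The dominant term in 7·n^(2/3) + 6·n^(1/3) is 7·n^(2/3), which is Θ(n^(2/3)).
Lower-order terms (6·n^(1/3)) are asymptotically negligible.
Constants are absorbed, so the tightest bound is O(n^(2/3)).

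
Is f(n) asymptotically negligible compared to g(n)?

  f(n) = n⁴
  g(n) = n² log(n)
False

f(n) = n⁴ is O(n⁴), and g(n) = n² log(n) is O(n² log n).
Since O(n⁴) grows faster than or equal to O(n² log n), f(n) = o(g(n)) is false.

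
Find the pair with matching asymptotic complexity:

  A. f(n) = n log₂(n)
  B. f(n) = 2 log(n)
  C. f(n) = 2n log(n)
A and C

Examining each function:
  A. n log₂(n) is O(n log n)
  B. 2 log(n) is O(log n)
  C. 2n log(n) is O(n log n)

Functions A and C both have the same complexity class.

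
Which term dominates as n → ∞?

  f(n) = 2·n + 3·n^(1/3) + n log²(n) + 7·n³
7·n³

Looking at each term:
  - 2·n is O(n)
  - 3·n^(1/3) is O(n^(1/3))
  - n log²(n) is O(n log² n)
  - 7·n³ is O(n³)

The term 7·n³ (O(n³)) grows fastest and dominates all others.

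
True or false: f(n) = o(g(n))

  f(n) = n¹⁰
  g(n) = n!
True

f(n) = n¹⁰ is O(n¹⁰), and g(n) = n! is O(n!).
Since O(n¹⁰) grows strictly slower than O(n!), f(n) = o(g(n)) is true.
This means lim(n→∞) f(n)/g(n) = 0.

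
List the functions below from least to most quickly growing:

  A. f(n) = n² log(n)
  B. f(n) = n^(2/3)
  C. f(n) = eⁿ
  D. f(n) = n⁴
B < A < D < C

Comparing growth rates:
B = n^(2/3) is O(n^(2/3))
A = n² log(n) is O(n² log n)
D = n⁴ is O(n⁴)
C = eⁿ is O(eⁿ)

Therefore, the order from slowest to fastest is: B < A < D < C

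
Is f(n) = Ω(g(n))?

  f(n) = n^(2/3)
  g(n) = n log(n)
False

f(n) = n^(2/3) is O(n^(2/3)), and g(n) = n log(n) is O(n log n).
Since O(n^(2/3)) grows slower than O(n log n), f(n) = Ω(g(n)) is false.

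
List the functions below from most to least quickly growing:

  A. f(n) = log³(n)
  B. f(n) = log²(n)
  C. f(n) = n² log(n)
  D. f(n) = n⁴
D > C > A > B

Comparing growth rates:
D = n⁴ is O(n⁴)
C = n² log(n) is O(n² log n)
A = log³(n) is O(log³ n)
B = log²(n) is O(log² n)

Therefore, the order from fastest to slowest is: D > C > A > B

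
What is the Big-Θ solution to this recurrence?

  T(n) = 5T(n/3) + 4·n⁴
Θ(n⁴)

Master Theorem: a = 5, b = 3, f(n) = 4·n⁴.
Compute the critical exponent d = log₃(5) = 1.465.
Compare f(n) = Θ(n⁴) against n^d:
  k = 4 > d = 1.465, so f(n) = Ω(n^(d+ε)) — Case 3.
  Regularity: a·(n/b)^4/n^4 = a/b^4 = 5/81 < 1 ✓.
  The top-level work dominates: T(n) = Θ(f(n)) = Θ(n⁴).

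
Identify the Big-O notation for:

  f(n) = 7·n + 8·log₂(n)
O(n)

The dominant term in 7·n + 8·log₂(n) is 7·n, which is Θ(n).
Lower-order terms (8·log₂(n)) are asymptotically negligible.
Constants are absorbed, so the tightest bound is O(n).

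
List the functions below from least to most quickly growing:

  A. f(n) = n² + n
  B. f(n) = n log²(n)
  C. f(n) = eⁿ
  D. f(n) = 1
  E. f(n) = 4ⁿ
D < B < A < C < E

Comparing growth rates:
D = 1 is O(1)
B = n log²(n) is O(n log² n)
A = n² + n is O(n²)
C = eⁿ is O(eⁿ)
E = 4ⁿ is O(4ⁿ)

Therefore, the order from slowest to fastest is: D < B < A < C < E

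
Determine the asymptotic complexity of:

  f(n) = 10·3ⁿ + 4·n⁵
O(3ⁿ)

The dominant term in 10·3ⁿ + 4·n⁵ is 10·3ⁿ, which is Θ(3ⁿ).
Lower-order terms (4·n⁵) are asymptotically negligible.
Constants are absorbed, so the tightest bound is O(3ⁿ).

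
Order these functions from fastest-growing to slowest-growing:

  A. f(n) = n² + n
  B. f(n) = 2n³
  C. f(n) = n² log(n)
B > C > A

Comparing growth rates:
B = 2n³ is O(n³)
C = n² log(n) is O(n² log n)
A = n² + n is O(n²)

Therefore, the order from fastest to slowest is: B > C > A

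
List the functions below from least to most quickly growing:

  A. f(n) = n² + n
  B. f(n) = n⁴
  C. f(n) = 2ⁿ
A < B < C

Comparing growth rates:
A = n² + n is O(n²)
B = n⁴ is O(n⁴)
C = 2ⁿ is O(2ⁿ)

Therefore, the order from slowest to fastest is: A < B < C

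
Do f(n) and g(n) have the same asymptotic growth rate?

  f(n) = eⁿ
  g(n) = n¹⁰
False

f(n) = eⁿ is O(eⁿ), and g(n) = n¹⁰ is O(n¹⁰).
Since they have different growth rates, f(n) = Θ(g(n)) is false.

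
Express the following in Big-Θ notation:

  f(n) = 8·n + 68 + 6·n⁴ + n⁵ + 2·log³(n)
Θ(n⁵)

Order the terms by growth rate: 68 ≺ 2·log³(n) ≺ 8·n ≺ 6·n⁴ ≺ n⁵.
The fastest-growing term n⁵ dominates as n → ∞; dropping its constant factor gives Θ(n⁵).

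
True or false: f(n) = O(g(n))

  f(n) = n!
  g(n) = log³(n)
False

f(n) = n! is O(n!), and g(n) = log³(n) is O(log³ n).
Since O(n!) grows faster than O(log³ n), f(n) = O(g(n)) is false.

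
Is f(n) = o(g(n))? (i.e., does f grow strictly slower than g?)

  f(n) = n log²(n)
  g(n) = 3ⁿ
True

f(n) = n log²(n) is O(n log² n), and g(n) = 3ⁿ is O(3ⁿ).
Since O(n log² n) grows strictly slower than O(3ⁿ), f(n) = o(g(n)) is true.
This means lim(n→∞) f(n)/g(n) = 0.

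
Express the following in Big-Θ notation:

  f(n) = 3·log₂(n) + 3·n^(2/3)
Θ(n^(2/3))

Order the terms by growth rate: 3·log₂(n) ≺ 3·n^(2/3).
The fastest-growing term 3·n^(2/3) dominates as n → ∞; dropping its constant factor gives Θ(n^(2/3)).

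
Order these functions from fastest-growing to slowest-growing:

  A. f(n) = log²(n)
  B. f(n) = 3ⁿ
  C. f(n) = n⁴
B > C > A

Comparing growth rates:
B = 3ⁿ is O(3ⁿ)
C = n⁴ is O(n⁴)
A = log²(n) is O(log² n)

Therefore, the order from fastest to slowest is: B > C > A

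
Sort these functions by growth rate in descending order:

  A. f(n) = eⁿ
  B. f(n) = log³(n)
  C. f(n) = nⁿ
C > A > B

Comparing growth rates:
C = nⁿ is O(nⁿ)
A = eⁿ is O(eⁿ)
B = log³(n) is O(log³ n)

Therefore, the order from fastest to slowest is: C > A > B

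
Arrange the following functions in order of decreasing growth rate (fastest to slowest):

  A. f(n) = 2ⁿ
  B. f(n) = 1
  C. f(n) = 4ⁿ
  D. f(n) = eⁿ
C > D > A > B

Comparing growth rates:
C = 4ⁿ is O(4ⁿ)
D = eⁿ is O(eⁿ)
A = 2ⁿ is O(2ⁿ)
B = 1 is O(1)

Therefore, the order from fastest to slowest is: C > D > A > B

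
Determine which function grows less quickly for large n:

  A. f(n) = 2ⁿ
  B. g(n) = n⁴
B

f(n) = 2ⁿ is O(2ⁿ), while g(n) = n⁴ is O(n⁴).
Since O(n⁴) grows slower than O(2ⁿ), g(n) is dominated.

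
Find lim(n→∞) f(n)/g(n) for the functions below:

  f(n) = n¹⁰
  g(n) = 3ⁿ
0

Since n¹⁰ (O(n¹⁰)) grows slower than 3ⁿ (O(3ⁿ)),
the ratio f(n)/g(n) → 0 as n → ∞.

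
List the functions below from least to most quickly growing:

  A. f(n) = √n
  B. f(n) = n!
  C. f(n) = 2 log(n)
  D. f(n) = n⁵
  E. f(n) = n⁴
C < A < E < D < B

Comparing growth rates:
C = 2 log(n) is O(log n)
A = √n is O(√n)
E = n⁴ is O(n⁴)
D = n⁵ is O(n⁵)
B = n! is O(n!)

Therefore, the order from slowest to fastest is: C < A < E < D < B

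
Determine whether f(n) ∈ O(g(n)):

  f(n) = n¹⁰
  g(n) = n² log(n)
False

f(n) = n¹⁰ is O(n¹⁰), and g(n) = n² log(n) is O(n² log n).
Since O(n¹⁰) grows faster than O(n² log n), f(n) = O(g(n)) is false.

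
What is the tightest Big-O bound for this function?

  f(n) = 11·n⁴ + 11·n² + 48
O(n⁴)

The dominant term in 11·n⁴ + 11·n² + 48 is 11·n⁴, which is Θ(n⁴).
Lower-order terms (11·n², 48) are asymptotically negligible.
Constants are absorbed, so the tightest bound is O(n⁴).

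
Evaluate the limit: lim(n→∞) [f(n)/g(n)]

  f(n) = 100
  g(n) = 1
100

Since 100 and 1 have the same growth rate (O(1)),
the ratio converges to a constant: 100.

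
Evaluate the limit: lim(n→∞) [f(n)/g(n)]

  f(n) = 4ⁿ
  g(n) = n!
0

Since 4ⁿ (O(4ⁿ)) grows slower than n! (O(n!)),
the ratio f(n)/g(n) → 0 as n → ∞.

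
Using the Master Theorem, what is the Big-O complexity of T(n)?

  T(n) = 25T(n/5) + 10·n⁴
Θ(n⁴)

Master Theorem: a = 25, b = 5, f(n) = 10·n⁴.
Compute the critical exponent d = log₅(25) = 2.
Compare f(n) = Θ(n⁴) against n^d:
  k = 4 > d = 2, so f(n) = Ω(n^(d+ε)) — Case 3.
  Regularity: a·(n/b)^4/n^4 = a/b^4 = 25/625 < 1 ✓.
  The top-level work dominates: T(n) = Θ(f(n)) = Θ(n⁴).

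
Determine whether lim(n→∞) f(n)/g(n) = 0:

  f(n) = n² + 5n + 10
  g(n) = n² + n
False

f(n) = n² + 5n + 10 is O(n²), and g(n) = n² + n is O(n²).
Since they have the same growth rate, f(n) = o(g(n)) is false.
(f = o(g) requires f to grow strictly slower, not equal.)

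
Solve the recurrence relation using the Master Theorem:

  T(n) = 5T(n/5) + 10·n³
Θ(n³)

Master Theorem: a = 5, b = 5, f(n) = 10·n³.
Compute the critical exponent d = log₅(5) = 1.
Compare f(n) = Θ(n³) against n^d:
  k = 3 > d = 1, so f(n) = Ω(n^(d+ε)) — Case 3.
  Regularity: a·(n/b)^3/n^3 = a/b^3 = 5/125 < 1 ✓.
  The top-level work dominates: T(n) = Θ(f(n)) = Θ(n³).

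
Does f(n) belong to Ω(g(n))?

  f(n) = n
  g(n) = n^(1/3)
True

f(n) = n is O(n), and g(n) = n^(1/3) is O(n^(1/3)).
Since O(n) grows at least as fast as O(n^(1/3)), f(n) = Ω(g(n)) is true.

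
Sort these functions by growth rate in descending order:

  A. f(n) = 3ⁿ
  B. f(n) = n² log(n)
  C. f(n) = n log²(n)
A > B > C

Comparing growth rates:
A = 3ⁿ is O(3ⁿ)
B = n² log(n) is O(n² log n)
C = n log²(n) is O(n log² n)

Therefore, the order from fastest to slowest is: A > B > C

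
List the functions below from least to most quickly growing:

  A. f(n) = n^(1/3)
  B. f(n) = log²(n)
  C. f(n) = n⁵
B < A < C

Comparing growth rates:
B = log²(n) is O(log² n)
A = n^(1/3) is O(n^(1/3))
C = n⁵ is O(n⁵)

Therefore, the order from slowest to fastest is: B < A < C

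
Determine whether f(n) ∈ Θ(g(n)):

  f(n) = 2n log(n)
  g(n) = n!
False

f(n) = 2n log(n) is O(n log n), and g(n) = n! is O(n!).
Since they have different growth rates, f(n) = Θ(g(n)) is false.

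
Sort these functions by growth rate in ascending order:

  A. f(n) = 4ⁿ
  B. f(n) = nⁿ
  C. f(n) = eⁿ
C < A < B

Comparing growth rates:
C = eⁿ is O(eⁿ)
A = 4ⁿ is O(4ⁿ)
B = nⁿ is O(nⁿ)

Therefore, the order from slowest to fastest is: C < A < B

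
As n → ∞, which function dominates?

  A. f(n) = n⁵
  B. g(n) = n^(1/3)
A

f(n) = n⁵ is O(n⁵), while g(n) = n^(1/3) is O(n^(1/3)).
Since O(n⁵) grows faster than O(n^(1/3)), f(n) dominates.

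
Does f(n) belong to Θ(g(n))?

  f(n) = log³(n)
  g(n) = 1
False

f(n) = log³(n) is O(log³ n), and g(n) = 1 is O(1).
Since they have different growth rates, f(n) = Θ(g(n)) is false.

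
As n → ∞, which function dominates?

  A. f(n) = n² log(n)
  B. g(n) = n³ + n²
B

f(n) = n² log(n) is O(n² log n), while g(n) = n³ + n² is O(n³).
Since O(n³) grows faster than O(n² log n), g(n) dominates.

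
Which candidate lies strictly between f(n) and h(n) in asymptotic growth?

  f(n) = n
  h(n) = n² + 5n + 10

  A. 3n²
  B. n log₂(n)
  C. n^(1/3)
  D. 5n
B

We need g(n) with n = o(g(n)) and g(n) = o(n² + 5n + 10), i.e. O(n) ≺ g ≺ O(n²).
Check each option:
  A. 3n² — O(n²) does not grow strictly slower than h(n)
  B. n log₂(n) — O(n log n) is strictly between O(n) and O(n²) ✓
  C. n^(1/3) — O(n^(1/3)) does not grow strictly faster than f(n)
  D. 5n — O(n) does not grow strictly faster than f(n)

Only option B (n log₂(n)) lies strictly between.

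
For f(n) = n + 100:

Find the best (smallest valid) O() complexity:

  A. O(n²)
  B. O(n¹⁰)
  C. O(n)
C

f(n) = n + 100 is O(n).
All listed options are valid Big-O bounds (upper bounds),
but O(n) is the tightest (smallest valid bound).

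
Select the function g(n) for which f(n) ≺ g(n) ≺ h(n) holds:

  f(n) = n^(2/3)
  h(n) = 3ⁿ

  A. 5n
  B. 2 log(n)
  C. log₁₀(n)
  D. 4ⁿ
A

We need g(n) with n^(2/3) = o(g(n)) and g(n) = o(3ⁿ), i.e. O(n^(2/3)) ≺ g ≺ O(3ⁿ).
Check each option:
  A. 5n — O(n) is strictly between O(n^(2/3)) and O(3ⁿ) ✓
  B. 2 log(n) — O(log n) does not grow strictly faster than f(n)
  C. log₁₀(n) — O(log n) does not grow strictly faster than f(n)
  D. 4ⁿ — O(4ⁿ) does not grow strictly slower than h(n)

Only option A (5n) lies strictly between.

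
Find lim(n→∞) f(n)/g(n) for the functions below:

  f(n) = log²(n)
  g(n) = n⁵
0

Since log²(n) (O(log² n)) grows slower than n⁵ (O(n⁵)),
the ratio f(n)/g(n) → 0 as n → ∞.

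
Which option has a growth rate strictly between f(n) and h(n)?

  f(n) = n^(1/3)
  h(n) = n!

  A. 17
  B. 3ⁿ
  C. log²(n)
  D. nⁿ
B

We need g(n) with n^(1/3) = o(g(n)) and g(n) = o(n!), i.e. O(n^(1/3)) ≺ g ≺ O(n!).
Check each option:
  A. 17 — O(1) does not grow strictly faster than f(n)
  B. 3ⁿ — O(3ⁿ) is strictly between O(n^(1/3)) and O(n!) ✓
  C. log²(n) — O(log² n) does not grow strictly faster than f(n)
  D. nⁿ — O(nⁿ) does not grow strictly slower than h(n)

Only option B (3ⁿ) lies strictly between.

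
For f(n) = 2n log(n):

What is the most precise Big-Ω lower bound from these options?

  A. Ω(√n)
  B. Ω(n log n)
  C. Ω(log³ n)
B

f(n) = 2n log(n) is Ω(n log n).
All listed options are valid Big-Ω bounds (lower bounds),
but Ω(n log n) is the tightest (largest valid bound).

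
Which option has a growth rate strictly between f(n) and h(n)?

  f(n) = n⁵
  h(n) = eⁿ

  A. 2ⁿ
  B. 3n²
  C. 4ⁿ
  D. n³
A

We need g(n) with n⁵ = o(g(n)) and g(n) = o(eⁿ), i.e. O(n⁵) ≺ g ≺ O(eⁿ).
Check each option:
  A. 2ⁿ — O(2ⁿ) is strictly between O(n⁵) and O(eⁿ) ✓
  B. 3n² — O(n²) does not grow strictly faster than f(n)
  C. 4ⁿ — O(4ⁿ) does not grow strictly slower than h(n)
  D. n³ — O(n³) does not grow strictly faster than f(n)

Only option A (2ⁿ) lies strictly between.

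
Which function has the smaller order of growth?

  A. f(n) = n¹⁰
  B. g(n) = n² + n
B

f(n) = n¹⁰ is O(n¹⁰), while g(n) = n² + n is O(n²).
Since O(n²) grows slower than O(n¹⁰), g(n) is dominated.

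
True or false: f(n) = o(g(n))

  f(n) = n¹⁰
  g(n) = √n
False

f(n) = n¹⁰ is O(n¹⁰), and g(n) = √n is O(√n).
Since O(n¹⁰) grows faster than or equal to O(√n), f(n) = o(g(n)) is false.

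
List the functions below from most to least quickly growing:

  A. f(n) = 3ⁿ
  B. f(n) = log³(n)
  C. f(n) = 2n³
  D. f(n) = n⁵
A > D > C > B

Comparing growth rates:
A = 3ⁿ is O(3ⁿ)
D = n⁵ is O(n⁵)
C = 2n³ is O(n³)
B = log³(n) is O(log³ n)

Therefore, the order from fastest to slowest is: A > D > C > B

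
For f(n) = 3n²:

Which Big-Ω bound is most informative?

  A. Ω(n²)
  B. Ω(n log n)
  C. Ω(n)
A

f(n) = 3n² is Ω(n²).
All listed options are valid Big-Ω bounds (lower bounds),
but Ω(n²) is the tightest (largest valid bound).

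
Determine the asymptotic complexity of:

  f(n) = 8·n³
O(n³)

The dominant term in 8·n³ is 8·n³, which is Θ(n³).
Constants are absorbed, so the tightest bound is O(n³).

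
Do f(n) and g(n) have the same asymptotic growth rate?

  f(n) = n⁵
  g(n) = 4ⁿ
False

f(n) = n⁵ is O(n⁵), and g(n) = 4ⁿ is O(4ⁿ).
Since they have different growth rates, f(n) = Θ(g(n)) is false.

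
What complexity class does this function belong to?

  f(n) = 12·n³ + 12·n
O(n³)

The dominant term in 12·n³ + 12·n is 12·n³, which is Θ(n³).
Lower-order terms (12·n) are asymptotically negligible.
Constants are absorbed, so the tightest bound is O(n³).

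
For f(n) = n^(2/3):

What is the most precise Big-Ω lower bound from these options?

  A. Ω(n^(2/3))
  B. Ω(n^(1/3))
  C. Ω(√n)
A

f(n) = n^(2/3) is Ω(n^(2/3)).
All listed options are valid Big-Ω bounds (lower bounds),
but Ω(n^(2/3)) is the tightest (largest valid bound).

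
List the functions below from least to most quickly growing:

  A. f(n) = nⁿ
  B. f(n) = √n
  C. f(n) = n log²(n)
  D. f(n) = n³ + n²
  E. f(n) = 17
E < B < C < D < A

Comparing growth rates:
E = 17 is O(1)
B = √n is O(√n)
C = n log²(n) is O(n log² n)
D = n³ + n² is O(n³)
A = nⁿ is O(nⁿ)

Therefore, the order from slowest to fastest is: E < B < C < D < A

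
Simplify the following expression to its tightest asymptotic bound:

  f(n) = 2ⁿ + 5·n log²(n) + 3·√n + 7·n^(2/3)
Θ(2ⁿ)

Order the terms by growth rate: 3·√n ≺ 7·n^(2/3) ≺ 5·n log²(n) ≺ 2ⁿ.
The fastest-growing term 2ⁿ dominates as n → ∞; dropping its constant factor gives Θ(2ⁿ).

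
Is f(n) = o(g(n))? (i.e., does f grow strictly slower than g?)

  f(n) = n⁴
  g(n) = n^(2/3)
False

f(n) = n⁴ is O(n⁴), and g(n) = n^(2/3) is O(n^(2/3)).
Since O(n⁴) grows faster than or equal to O(n^(2/3)), f(n) = o(g(n)) is false.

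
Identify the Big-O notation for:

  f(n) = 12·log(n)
O(log n)

The dominant term in 12·log(n) is 12·log(n), which is Θ(log n).
Constants are absorbed, so the tightest bound is O(log n).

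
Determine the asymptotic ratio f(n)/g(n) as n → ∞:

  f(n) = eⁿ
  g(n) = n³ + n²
∞

Since eⁿ (O(eⁿ)) grows faster than n³ + n² (O(n³)),
the ratio f(n)/g(n) → ∞ as n → ∞.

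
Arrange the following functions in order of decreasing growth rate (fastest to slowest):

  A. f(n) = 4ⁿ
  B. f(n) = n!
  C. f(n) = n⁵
B > A > C

Comparing growth rates:
B = n! is O(n!)
A = 4ⁿ is O(4ⁿ)
C = n⁵ is O(n⁵)

Therefore, the order from fastest to slowest is: B > A > C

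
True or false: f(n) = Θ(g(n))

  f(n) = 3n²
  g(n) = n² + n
True

f(n) = 3n² and g(n) = n² + n are both O(n²).
Since they have the same asymptotic growth rate, f(n) = Θ(g(n)) is true.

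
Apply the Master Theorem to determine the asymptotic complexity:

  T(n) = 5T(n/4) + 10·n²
Θ(n²)

Master Theorem: a = 5, b = 4, f(n) = 10·n².
Compute the critical exponent d = log₄(5) = 1.161.
Compare f(n) = Θ(n²) against n^d:
  k = 2 > d = 1.161, so f(n) = Ω(n^(d+ε)) — Case 3.
  Regularity: a·(n/b)^2/n^2 = a/b^2 = 5/16 < 1 ✓.
  The top-level work dominates: T(n) = Θ(f(n)) = Θ(n²).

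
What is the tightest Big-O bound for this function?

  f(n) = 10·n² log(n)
O(n² log n)

The dominant term in 10·n² log(n) is 10·n² log(n), which is Θ(n² log n).
Constants are absorbed, so the tightest bound is O(n² log n).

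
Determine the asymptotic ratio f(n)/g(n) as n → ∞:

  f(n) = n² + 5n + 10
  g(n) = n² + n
1

Since n² + 5n + 10 and n² + n have the same growth rate (O(n²)),
the ratio converges to a constant: 1.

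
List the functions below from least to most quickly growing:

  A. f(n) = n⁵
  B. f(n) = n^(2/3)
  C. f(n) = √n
C < B < A

Comparing growth rates:
C = √n is O(√n)
B = n^(2/3) is O(n^(2/3))
A = n⁵ is O(n⁵)

Therefore, the order from slowest to fastest is: C < B < A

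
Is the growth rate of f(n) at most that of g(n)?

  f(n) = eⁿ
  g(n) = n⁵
False

f(n) = eⁿ is O(eⁿ), and g(n) = n⁵ is O(n⁵).
Since O(eⁿ) grows faster than O(n⁵), f(n) = O(g(n)) is false.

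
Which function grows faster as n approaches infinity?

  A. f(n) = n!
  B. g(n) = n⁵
A

f(n) = n! is O(n!), while g(n) = n⁵ is O(n⁵).
Since O(n!) grows faster than O(n⁵), f(n) dominates.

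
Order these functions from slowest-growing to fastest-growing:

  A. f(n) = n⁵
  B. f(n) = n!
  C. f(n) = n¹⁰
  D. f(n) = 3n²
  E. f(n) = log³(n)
E < D < A < C < B

Comparing growth rates:
E = log³(n) is O(log³ n)
D = 3n² is O(n²)
A = n⁵ is O(n⁵)
C = n¹⁰ is O(n¹⁰)
B = n! is O(n!)

Therefore, the order from slowest to fastest is: E < D < A < C < B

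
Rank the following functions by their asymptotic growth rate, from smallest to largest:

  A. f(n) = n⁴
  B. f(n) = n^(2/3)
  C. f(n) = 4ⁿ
B < A < C

Comparing growth rates:
B = n^(2/3) is O(n^(2/3))
A = n⁴ is O(n⁴)
C = 4ⁿ is O(4ⁿ)

Therefore, the order from slowest to fastest is: B < A < C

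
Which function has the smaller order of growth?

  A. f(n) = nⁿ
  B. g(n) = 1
B

f(n) = nⁿ is O(nⁿ), while g(n) = 1 is O(1).
Since O(1) grows slower than O(nⁿ), g(n) is dominated.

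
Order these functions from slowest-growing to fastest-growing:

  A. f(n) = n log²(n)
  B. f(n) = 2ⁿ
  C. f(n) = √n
C < A < B

Comparing growth rates:
C = √n is O(√n)
A = n log²(n) is O(n log² n)
B = 2ⁿ is O(2ⁿ)

Therefore, the order from slowest to fastest is: C < A < B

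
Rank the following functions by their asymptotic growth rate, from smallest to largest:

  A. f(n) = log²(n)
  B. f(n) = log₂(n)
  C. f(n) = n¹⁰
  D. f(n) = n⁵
B < A < D < C

Comparing growth rates:
B = log₂(n) is O(log n)
A = log²(n) is O(log² n)
D = n⁵ is O(n⁵)
C = n¹⁰ is O(n¹⁰)

Therefore, the order from slowest to fastest is: B < A < D < C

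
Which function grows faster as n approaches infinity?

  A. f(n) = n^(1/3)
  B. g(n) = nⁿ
B

f(n) = n^(1/3) is O(n^(1/3)), while g(n) = nⁿ is O(nⁿ).
Since O(nⁿ) grows faster than O(n^(1/3)), g(n) dominates.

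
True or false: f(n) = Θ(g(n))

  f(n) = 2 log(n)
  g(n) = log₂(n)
True

f(n) = 2 log(n) and g(n) = log₂(n) are both O(log n).
Since they have the same asymptotic growth rate, f(n) = Θ(g(n)) is true.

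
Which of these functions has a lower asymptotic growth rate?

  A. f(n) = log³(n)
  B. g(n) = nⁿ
A

f(n) = log³(n) is O(log³ n), while g(n) = nⁿ is O(nⁿ).
Since O(log³ n) grows slower than O(nⁿ), f(n) is dominated.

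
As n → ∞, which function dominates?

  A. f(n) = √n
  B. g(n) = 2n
B

f(n) = √n is O(√n), while g(n) = 2n is O(n).
Since O(n) grows faster than O(√n), g(n) dominates.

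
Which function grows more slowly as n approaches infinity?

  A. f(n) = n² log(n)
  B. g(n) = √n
B

f(n) = n² log(n) is O(n² log n), while g(n) = √n is O(√n).
Since O(√n) grows slower than O(n² log n), g(n) is dominated.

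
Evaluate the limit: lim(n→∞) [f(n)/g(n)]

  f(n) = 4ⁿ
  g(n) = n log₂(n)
∞

Since 4ⁿ (O(4ⁿ)) grows faster than n log₂(n) (O(n log n)),
the ratio f(n)/g(n) → ∞ as n → ∞.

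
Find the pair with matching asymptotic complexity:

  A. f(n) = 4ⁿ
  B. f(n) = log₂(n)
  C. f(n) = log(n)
B and C

Examining each function:
  A. 4ⁿ is O(4ⁿ)
  B. log₂(n) is O(log n)
  C. log(n) is O(log n)

Functions B and C both have the same complexity class.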